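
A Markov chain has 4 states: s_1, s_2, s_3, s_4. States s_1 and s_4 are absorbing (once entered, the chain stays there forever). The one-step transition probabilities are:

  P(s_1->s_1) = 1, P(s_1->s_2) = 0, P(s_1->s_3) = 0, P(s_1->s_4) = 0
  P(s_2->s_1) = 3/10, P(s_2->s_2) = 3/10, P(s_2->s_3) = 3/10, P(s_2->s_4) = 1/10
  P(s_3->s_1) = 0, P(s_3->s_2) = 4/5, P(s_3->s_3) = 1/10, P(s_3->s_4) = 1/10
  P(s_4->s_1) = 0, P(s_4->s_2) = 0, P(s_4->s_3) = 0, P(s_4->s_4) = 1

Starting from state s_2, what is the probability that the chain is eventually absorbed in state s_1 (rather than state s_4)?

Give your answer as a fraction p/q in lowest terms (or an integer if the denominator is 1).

Answer: 9/13

Derivation:
Let a_i = P(absorbed in s_1 | start in state i).
Boundary conditions: a_s_1 = 1, a_s_4 = 0.
For each transient state i, a_i = sum_j P(i->j) * a_j:
  a_s_2 = 3/10*a_s_1 + 3/10*a_s_2 + 3/10*a_s_3 + 1/10*a_s_4
  a_s_3 = 0*a_s_1 + 4/5*a_s_2 + 1/10*a_s_3 + 1/10*a_s_4

Substituting a_s_1 = 1 and a_s_4 = 0, rearrange to (I - Q) a = r where r[i] = P(i -> s_1):
  [7/10, -3/10] . (a_s_2, a_s_3) = 3/10
  [-4/5, 9/10] . (a_s_2, a_s_3) = 0

Solving yields:
  a_s_2 = 9/13
  a_s_3 = 8/13

Starting state is s_2, so the absorption probability is a_s_2 = 9/13.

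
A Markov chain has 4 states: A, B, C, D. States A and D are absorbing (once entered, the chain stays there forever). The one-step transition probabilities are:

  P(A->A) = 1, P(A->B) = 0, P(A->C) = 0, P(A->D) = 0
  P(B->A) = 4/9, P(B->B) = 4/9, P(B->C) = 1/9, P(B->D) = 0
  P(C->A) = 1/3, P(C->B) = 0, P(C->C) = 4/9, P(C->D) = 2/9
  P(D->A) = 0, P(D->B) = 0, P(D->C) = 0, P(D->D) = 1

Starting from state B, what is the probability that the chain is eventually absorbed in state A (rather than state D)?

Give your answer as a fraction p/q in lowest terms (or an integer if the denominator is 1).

Let a_i = P(absorbed in A | start in state i).
Boundary conditions: a_A = 1, a_D = 0.
For each transient state i, a_i = sum_j P(i->j) * a_j:
  a_B = 4/9*a_A + 4/9*a_B + 1/9*a_C + 0*a_D
  a_C = 1/3*a_A + 0*a_B + 4/9*a_C + 2/9*a_D

Substituting a_A = 1 and a_D = 0, rearrange to (I - Q) a = r where r[i] = P(i -> A):
  [5/9, -1/9] . (a_B, a_C) = 4/9
  [0, 5/9] . (a_B, a_C) = 1/3

Solving yields:
  a_B = 23/25
  a_C = 3/5

Starting state is B, so the absorption probability is a_B = 23/25.

Answer: 23/25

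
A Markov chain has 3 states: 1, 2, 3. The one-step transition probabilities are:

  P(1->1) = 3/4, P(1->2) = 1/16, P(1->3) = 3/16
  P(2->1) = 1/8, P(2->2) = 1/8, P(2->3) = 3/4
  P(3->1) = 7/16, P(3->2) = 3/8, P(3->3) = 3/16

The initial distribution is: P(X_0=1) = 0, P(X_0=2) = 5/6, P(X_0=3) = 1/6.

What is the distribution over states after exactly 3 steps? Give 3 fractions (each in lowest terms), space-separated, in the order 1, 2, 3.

Propagating the distribution step by step (d_{t+1} = d_t * P):
d_0 = (1=0, 2=5/6, 3=1/6)
  d_1[1] = 0*3/4 + 5/6*1/8 + 1/6*7/16 = 17/96
  d_1[2] = 0*1/16 + 5/6*1/8 + 1/6*3/8 = 1/6
  d_1[3] = 0*3/16 + 5/6*3/4 + 1/6*3/16 = 21/32
d_1 = (1=17/96, 2=1/6, 3=21/32)
  d_2[1] = 17/96*3/4 + 1/6*1/8 + 21/32*7/16 = 677/1536
  d_2[2] = 17/96*1/16 + 1/6*1/8 + 21/32*3/8 = 427/1536
  d_2[3] = 17/96*3/16 + 1/6*3/4 + 21/32*3/16 = 9/32
d_2 = (1=677/1536, 2=427/1536, 3=9/32)
  d_3[1] = 677/1536*3/4 + 427/1536*1/8 + 9/32*7/16 = 6001/12288
  d_3[2] = 677/1536*1/16 + 427/1536*1/8 + 9/32*3/8 = 4123/24576
  d_3[3] = 677/1536*3/16 + 427/1536*3/4 + 9/32*3/16 = 2817/8192
d_3 = (1=6001/12288, 2=4123/24576, 3=2817/8192)

Answer: 6001/12288 4123/24576 2817/8192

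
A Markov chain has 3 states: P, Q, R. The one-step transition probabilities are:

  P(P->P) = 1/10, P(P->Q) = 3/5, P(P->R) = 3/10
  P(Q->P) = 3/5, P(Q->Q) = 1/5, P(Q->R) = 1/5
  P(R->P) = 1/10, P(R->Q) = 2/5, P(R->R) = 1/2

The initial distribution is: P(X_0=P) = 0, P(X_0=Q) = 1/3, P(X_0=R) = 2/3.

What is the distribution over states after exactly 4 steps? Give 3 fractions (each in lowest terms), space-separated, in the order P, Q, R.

Propagating the distribution step by step (d_{t+1} = d_t * P):
d_0 = (P=0, Q=1/3, R=2/3)
  d_1[P] = 0*1/10 + 1/3*3/5 + 2/3*1/10 = 4/15
  d_1[Q] = 0*3/5 + 1/3*1/5 + 2/3*2/5 = 1/3
  d_1[R] = 0*3/10 + 1/3*1/5 + 2/3*1/2 = 2/5
d_1 = (P=4/15, Q=1/3, R=2/5)
  d_2[P] = 4/15*1/10 + 1/3*3/5 + 2/5*1/10 = 4/15
  d_2[Q] = 4/15*3/5 + 1/3*1/5 + 2/5*2/5 = 29/75
  d_2[R] = 4/15*3/10 + 1/3*1/5 + 2/5*1/2 = 26/75
d_2 = (P=4/15, Q=29/75, R=26/75)
  d_3[P] = 4/15*1/10 + 29/75*3/5 + 26/75*1/10 = 22/75
  d_3[Q] = 4/15*3/5 + 29/75*1/5 + 26/75*2/5 = 47/125
  d_3[R] = 4/15*3/10 + 29/75*1/5 + 26/75*1/2 = 124/375
d_3 = (P=22/75, Q=47/125, R=124/375)
  d_4[P] = 22/75*1/10 + 47/125*3/5 + 124/375*1/10 = 36/125
  d_4[Q] = 22/75*3/5 + 47/125*1/5 + 124/375*2/5 = 719/1875
  d_4[R] = 22/75*3/10 + 47/125*1/5 + 124/375*1/2 = 616/1875
d_4 = (P=36/125, Q=719/1875, R=616/1875)

Answer: 36/125 719/1875 616/1875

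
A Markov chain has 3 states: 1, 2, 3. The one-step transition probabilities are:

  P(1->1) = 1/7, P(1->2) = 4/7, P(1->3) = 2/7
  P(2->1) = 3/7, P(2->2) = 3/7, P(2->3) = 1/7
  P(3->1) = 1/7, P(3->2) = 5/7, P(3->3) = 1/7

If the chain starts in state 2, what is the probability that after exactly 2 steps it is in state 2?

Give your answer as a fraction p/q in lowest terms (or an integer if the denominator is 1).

Computing P^2 by repeated multiplication:
P^1 =
  1: [1/7, 4/7, 2/7]
  2: [3/7, 3/7, 1/7]
  3: [1/7, 5/7, 1/7]
P^2 =
  1: [15/49, 26/49, 8/49]
  2: [13/49, 26/49, 10/49]
  3: [17/49, 24/49, 8/49]

(P^2)[2 -> 2] = 26/49

Answer: 26/49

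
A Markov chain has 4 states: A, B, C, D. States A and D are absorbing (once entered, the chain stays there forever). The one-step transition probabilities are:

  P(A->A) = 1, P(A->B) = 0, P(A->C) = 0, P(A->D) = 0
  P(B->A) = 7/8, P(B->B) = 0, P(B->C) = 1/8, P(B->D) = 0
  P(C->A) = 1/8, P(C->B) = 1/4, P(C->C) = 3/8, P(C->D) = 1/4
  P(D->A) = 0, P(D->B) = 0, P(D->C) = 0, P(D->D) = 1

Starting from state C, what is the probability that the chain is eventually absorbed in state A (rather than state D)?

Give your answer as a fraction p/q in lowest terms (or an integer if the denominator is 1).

Let a_i = P(absorbed in A | start in state i).
Boundary conditions: a_A = 1, a_D = 0.
For each transient state i, a_i = sum_j P(i->j) * a_j:
  a_B = 7/8*a_A + 0*a_B + 1/8*a_C + 0*a_D
  a_C = 1/8*a_A + 1/4*a_B + 3/8*a_C + 1/4*a_D

Substituting a_A = 1 and a_D = 0, rearrange to (I - Q) a = r where r[i] = P(i -> A):
  [1, -1/8] . (a_B, a_C) = 7/8
  [-1/4, 5/8] . (a_B, a_C) = 1/8

Solving yields:
  a_B = 18/19
  a_C = 11/19

Starting state is C, so the absorption probability is a_C = 11/19.

Answer: 11/19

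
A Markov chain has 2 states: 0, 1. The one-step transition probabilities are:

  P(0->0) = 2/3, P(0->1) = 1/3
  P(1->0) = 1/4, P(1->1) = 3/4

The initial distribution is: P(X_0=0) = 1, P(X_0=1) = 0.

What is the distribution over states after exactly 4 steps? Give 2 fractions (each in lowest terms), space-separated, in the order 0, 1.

Answer: 2311/5184 2873/5184

Derivation:
Propagating the distribution step by step (d_{t+1} = d_t * P):
d_0 = (0=1, 1=0)
  d_1[0] = 1*2/3 + 0*1/4 = 2/3
  d_1[1] = 1*1/3 + 0*3/4 = 1/3
d_1 = (0=2/3, 1=1/3)
  d_2[0] = 2/3*2/3 + 1/3*1/4 = 19/36
  d_2[1] = 2/3*1/3 + 1/3*3/4 = 17/36
d_2 = (0=19/36, 1=17/36)
  d_3[0] = 19/36*2/3 + 17/36*1/4 = 203/432
  d_3[1] = 19/36*1/3 + 17/36*3/4 = 229/432
d_3 = (0=203/432, 1=229/432)
  d_4[0] = 203/432*2/3 + 229/432*1/4 = 2311/5184
  d_4[1] = 203/432*1/3 + 229/432*3/4 = 2873/5184
d_4 = (0=2311/5184, 1=2873/5184)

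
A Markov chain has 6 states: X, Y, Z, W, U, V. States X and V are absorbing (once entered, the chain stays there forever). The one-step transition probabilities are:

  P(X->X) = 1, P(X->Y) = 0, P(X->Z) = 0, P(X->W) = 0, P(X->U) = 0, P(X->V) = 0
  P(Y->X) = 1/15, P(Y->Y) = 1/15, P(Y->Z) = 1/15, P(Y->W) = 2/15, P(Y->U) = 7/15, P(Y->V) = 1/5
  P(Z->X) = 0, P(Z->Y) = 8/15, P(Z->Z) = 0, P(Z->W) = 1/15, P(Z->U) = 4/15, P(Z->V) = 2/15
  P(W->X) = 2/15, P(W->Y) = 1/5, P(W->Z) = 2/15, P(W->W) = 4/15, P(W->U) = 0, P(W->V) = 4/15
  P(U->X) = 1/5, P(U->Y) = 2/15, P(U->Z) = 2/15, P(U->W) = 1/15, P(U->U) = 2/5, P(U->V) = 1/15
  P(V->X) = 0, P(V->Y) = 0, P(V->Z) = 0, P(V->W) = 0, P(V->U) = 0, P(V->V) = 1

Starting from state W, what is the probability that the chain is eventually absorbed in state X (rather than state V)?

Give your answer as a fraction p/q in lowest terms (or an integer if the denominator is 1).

Answer: 2473/6605

Derivation:
Let a_i = P(absorbed in X | start in state i).
Boundary conditions: a_X = 1, a_V = 0.
For each transient state i, a_i = sum_j P(i->j) * a_j:
  a_Y = 1/15*a_X + 1/15*a_Y + 1/15*a_Z + 2/15*a_W + 7/15*a_U + 1/5*a_V
  a_Z = 0*a_X + 8/15*a_Y + 0*a_Z + 1/15*a_W + 4/15*a_U + 2/15*a_V
  a_W = 2/15*a_X + 1/5*a_Y + 2/15*a_Z + 4/15*a_W + 0*a_U + 4/15*a_V
  a_U = 1/5*a_X + 2/15*a_Y + 2/15*a_Z + 1/15*a_W + 2/5*a_U + 1/15*a_V

Substituting a_X = 1 and a_V = 0, rearrange to (I - Q) a = r where r[i] = P(i -> X):
  [14/15, -1/15, -2/15, -7/15] . (a_Y, a_Z, a_W, a_U) = 1/15
  [-8/15, 1, -1/15, -4/15] . (a_Y, a_Z, a_W, a_U) = 0
  [-1/5, -2/15, 11/15, 0] . (a_Y, a_Z, a_W, a_U) = 2/15
  [-2/15, -2/15, -1/15, 3/5] . (a_Y, a_Z, a_W, a_U) = 1/5

Solving yields:
  a_Y = 2873/6605
  a_Z = 2687/6605
  a_W = 2473/6605
  a_U = 3712/6605

Starting state is W, so the absorption probability is a_W = 2473/6605.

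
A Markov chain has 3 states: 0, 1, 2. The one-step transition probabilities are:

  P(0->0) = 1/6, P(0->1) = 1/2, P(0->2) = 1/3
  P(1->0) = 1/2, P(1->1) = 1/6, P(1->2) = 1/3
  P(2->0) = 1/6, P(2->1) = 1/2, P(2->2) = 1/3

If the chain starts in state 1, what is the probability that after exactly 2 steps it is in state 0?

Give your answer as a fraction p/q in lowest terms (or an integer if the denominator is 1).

Answer: 2/9

Derivation:
Computing P^2 by repeated multiplication:
P^1 =
  0: [1/6, 1/2, 1/3]
  1: [1/2, 1/6, 1/3]
  2: [1/6, 1/2, 1/3]
P^2 =
  0: [1/3, 1/3, 1/3]
  1: [2/9, 4/9, 1/3]
  2: [1/3, 1/3, 1/3]

(P^2)[1 -> 0] = 2/9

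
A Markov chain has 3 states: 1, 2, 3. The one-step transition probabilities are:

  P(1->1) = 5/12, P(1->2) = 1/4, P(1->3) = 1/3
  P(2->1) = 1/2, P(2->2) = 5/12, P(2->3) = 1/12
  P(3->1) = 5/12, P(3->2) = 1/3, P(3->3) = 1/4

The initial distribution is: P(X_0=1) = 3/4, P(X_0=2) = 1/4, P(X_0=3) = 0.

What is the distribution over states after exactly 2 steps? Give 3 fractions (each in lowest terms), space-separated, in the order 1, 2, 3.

Propagating the distribution step by step (d_{t+1} = d_t * P):
d_0 = (1=3/4, 2=1/4, 3=0)
  d_1[1] = 3/4*5/12 + 1/4*1/2 + 0*5/12 = 7/16
  d_1[2] = 3/4*1/4 + 1/4*5/12 + 0*1/3 = 7/24
  d_1[3] = 3/4*1/3 + 1/4*1/12 + 0*1/4 = 13/48
d_1 = (1=7/16, 2=7/24, 3=13/48)
  d_2[1] = 7/16*5/12 + 7/24*1/2 + 13/48*5/12 = 127/288
  d_2[2] = 7/16*1/4 + 7/24*5/12 + 13/48*1/3 = 185/576
  d_2[3] = 7/16*1/3 + 7/24*1/12 + 13/48*1/4 = 137/576
d_2 = (1=127/288, 2=185/576, 3=137/576)

Answer: 127/288 185/576 137/576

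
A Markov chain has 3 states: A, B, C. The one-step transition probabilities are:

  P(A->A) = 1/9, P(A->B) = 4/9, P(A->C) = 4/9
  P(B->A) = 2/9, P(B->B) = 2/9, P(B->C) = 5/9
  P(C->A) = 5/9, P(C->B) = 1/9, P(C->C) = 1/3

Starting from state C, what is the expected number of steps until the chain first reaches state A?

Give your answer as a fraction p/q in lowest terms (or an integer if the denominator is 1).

Answer: 72/37

Derivation:
Let h_i = expected steps to first reach A from state i.
Boundary: h_A = 0.
First-step equations for the other states:
  h_B = 1 + 2/9*h_A + 2/9*h_B + 5/9*h_C
  h_C = 1 + 5/9*h_A + 1/9*h_B + 1/3*h_C

Substituting h_A = 0 and rearranging gives the linear system (I - Q) h = 1:
  [7/9, -5/9] . (h_B, h_C) = 1
  [-1/9, 2/3] . (h_B, h_C) = 1

Solving yields:
  h_B = 99/37
  h_C = 72/37

Starting state is C, so the expected hitting time is h_C = 72/37.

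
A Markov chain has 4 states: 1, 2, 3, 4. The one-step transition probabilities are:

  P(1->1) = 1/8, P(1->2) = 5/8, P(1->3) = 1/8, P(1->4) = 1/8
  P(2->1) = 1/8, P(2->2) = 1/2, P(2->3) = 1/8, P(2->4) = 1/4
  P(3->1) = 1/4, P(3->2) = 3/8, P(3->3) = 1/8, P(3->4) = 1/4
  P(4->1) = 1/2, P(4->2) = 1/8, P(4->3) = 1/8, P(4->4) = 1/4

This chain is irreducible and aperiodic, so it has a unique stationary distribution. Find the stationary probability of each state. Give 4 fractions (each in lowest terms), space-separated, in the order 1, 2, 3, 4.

The stationary distribution satisfies pi = pi * P, i.e.:
  pi_1 = 1/8*pi_1 + 1/8*pi_2 + 1/4*pi_3 + 1/2*pi_4
  pi_2 = 5/8*pi_1 + 1/2*pi_2 + 3/8*pi_3 + 1/8*pi_4
  pi_3 = 1/8*pi_1 + 1/8*pi_2 + 1/8*pi_3 + 1/8*pi_4
  pi_4 = 1/8*pi_1 + 1/4*pi_2 + 1/4*pi_3 + 1/4*pi_4
with normalization: pi_1 + pi_2 + pi_3 + pi_4 = 1.

Using the first 3 balance equations plus normalization, the linear system A*pi = b is:
  [-7/8, 1/8, 1/4, 1/2] . pi = 0
  [5/8, -1/2, 3/8, 1/8] . pi = 0
  [1/8, 1/8, -7/8, 1/8] . pi = 0
  [1, 1, 1, 1] . pi = 1

Solving yields:
  pi_1 = 15/67
  pi_2 = 115/268
  pi_3 = 1/8
  pi_4 = 119/536

Verification (pi * P):
  15/67*1/8 + 115/268*1/8 + 1/8*1/4 + 119/536*1/2 = 15/67 = pi_1  (ok)
  15/67*5/8 + 115/268*1/2 + 1/8*3/8 + 119/536*1/8 = 115/268 = pi_2  (ok)
  15/67*1/8 + 115/268*1/8 + 1/8*1/8 + 119/536*1/8 = 1/8 = pi_3  (ok)
  15/67*1/8 + 115/268*1/4 + 1/8*1/4 + 119/536*1/4 = 119/536 = pi_4  (ok)

Answer: 15/67 115/268 1/8 119/536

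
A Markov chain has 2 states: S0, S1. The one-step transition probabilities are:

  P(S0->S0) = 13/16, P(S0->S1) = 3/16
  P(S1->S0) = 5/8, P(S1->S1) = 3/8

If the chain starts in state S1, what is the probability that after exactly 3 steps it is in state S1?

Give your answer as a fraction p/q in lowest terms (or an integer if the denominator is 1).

Answer: 483/2048

Derivation:
Computing P^3 by repeated multiplication:
P^1 =
  S0: [13/16, 3/16]
  S1: [5/8, 3/8]
P^2 =
  S0: [199/256, 57/256]
  S1: [95/128, 33/128]
P^3 =
  S0: [3157/4096, 939/4096]
  S1: [1565/2048, 483/2048]

(P^3)[S1 -> S1] = 483/2048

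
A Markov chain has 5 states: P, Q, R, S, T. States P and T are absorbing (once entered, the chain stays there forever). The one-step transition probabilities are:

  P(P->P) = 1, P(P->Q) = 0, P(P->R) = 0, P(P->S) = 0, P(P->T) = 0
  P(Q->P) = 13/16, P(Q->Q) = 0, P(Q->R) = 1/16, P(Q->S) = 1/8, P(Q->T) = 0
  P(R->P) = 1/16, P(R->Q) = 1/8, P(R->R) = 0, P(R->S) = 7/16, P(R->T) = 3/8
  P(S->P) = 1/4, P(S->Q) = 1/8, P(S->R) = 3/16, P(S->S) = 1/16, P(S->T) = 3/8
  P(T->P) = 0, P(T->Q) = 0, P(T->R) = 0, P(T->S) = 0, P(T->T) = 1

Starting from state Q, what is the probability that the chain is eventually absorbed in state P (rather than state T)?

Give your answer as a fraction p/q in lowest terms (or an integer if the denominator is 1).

Let a_i = P(absorbed in P | start in state i).
Boundary conditions: a_P = 1, a_T = 0.
For each transient state i, a_i = sum_j P(i->j) * a_j:
  a_Q = 13/16*a_P + 0*a_Q + 1/16*a_R + 1/8*a_S + 0*a_T
  a_R = 1/16*a_P + 1/8*a_Q + 0*a_R + 7/16*a_S + 3/8*a_T
  a_S = 1/4*a_P + 1/8*a_Q + 3/16*a_R + 1/16*a_S + 3/8*a_T

Substituting a_P = 1 and a_T = 0, rearrange to (I - Q) a = r where r[i] = P(i -> P):
  [1, -1/16, -1/8] . (a_Q, a_R, a_S) = 13/16
  [-1/8, 1, -7/16] . (a_Q, a_R, a_S) = 1/16
  [-1/8, -3/16, 15/16] . (a_Q, a_R, a_S) = 1/4

Solving yields:
  a_Q = 42/47
  a_R = 53/141
  a_S = 65/141

Starting state is Q, so the absorption probability is a_Q = 42/47.

Answer: 42/47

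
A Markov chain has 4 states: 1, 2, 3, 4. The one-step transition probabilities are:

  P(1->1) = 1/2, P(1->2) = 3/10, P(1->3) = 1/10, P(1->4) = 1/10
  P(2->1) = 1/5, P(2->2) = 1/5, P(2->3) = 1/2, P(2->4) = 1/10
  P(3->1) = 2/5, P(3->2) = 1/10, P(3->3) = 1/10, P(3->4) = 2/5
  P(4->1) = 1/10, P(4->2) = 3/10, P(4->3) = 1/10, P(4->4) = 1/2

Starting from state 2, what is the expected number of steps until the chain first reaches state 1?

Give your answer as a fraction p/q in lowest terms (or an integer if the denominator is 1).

Let h_i = expected steps to first reach 1 from state i.
Boundary: h_1 = 0.
First-step equations for the other states:
  h_2 = 1 + 1/5*h_1 + 1/5*h_2 + 1/2*h_3 + 1/10*h_4
  h_3 = 1 + 2/5*h_1 + 1/10*h_2 + 1/10*h_3 + 2/5*h_4
  h_4 = 1 + 1/10*h_1 + 3/10*h_2 + 1/10*h_3 + 1/2*h_4

Substituting h_1 = 0 and rearranging gives the linear system (I - Q) h = 1:
  [4/5, -1/2, -1/10] . (h_2, h_3, h_4) = 1
  [-1/10, 9/10, -2/5] . (h_2, h_3, h_4) = 1
  [-3/10, -1/10, 1/2] . (h_2, h_3, h_4) = 1

Solving yields:
  h_2 = 192/43
  h_3 = 174/43
  h_4 = 236/43

Starting state is 2, so the expected hitting time is h_2 = 192/43.

Answer: 192/43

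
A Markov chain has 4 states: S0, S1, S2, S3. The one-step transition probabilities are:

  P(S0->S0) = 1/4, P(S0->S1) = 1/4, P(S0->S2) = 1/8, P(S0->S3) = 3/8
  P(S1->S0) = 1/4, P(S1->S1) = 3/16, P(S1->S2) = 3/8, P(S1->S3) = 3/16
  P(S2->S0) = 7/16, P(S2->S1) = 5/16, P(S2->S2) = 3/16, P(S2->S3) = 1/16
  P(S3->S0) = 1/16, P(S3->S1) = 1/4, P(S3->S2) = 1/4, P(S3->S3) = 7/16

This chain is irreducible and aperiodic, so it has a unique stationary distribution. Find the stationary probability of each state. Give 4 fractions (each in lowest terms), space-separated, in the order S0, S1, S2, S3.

The stationary distribution satisfies pi = pi * P, i.e.:
  pi_S0 = 1/4*pi_S0 + 1/4*pi_S1 + 7/16*pi_S2 + 1/16*pi_S3
  pi_S1 = 1/4*pi_S0 + 3/16*pi_S1 + 5/16*pi_S2 + 1/4*pi_S3
  pi_S2 = 1/8*pi_S0 + 3/8*pi_S1 + 3/16*pi_S2 + 1/4*pi_S3
  pi_S3 = 3/8*pi_S0 + 3/16*pi_S1 + 1/16*pi_S2 + 7/16*pi_S3
with normalization: pi_S0 + pi_S1 + pi_S2 + pi_S3 = 1.

Using the first 3 balance equations plus normalization, the linear system A*pi = b is:
  [-3/4, 1/4, 7/16, 1/16] . pi = 0
  [1/4, -13/16, 5/16, 1/4] . pi = 0
  [1/8, 3/8, -13/16, 1/4] . pi = 0
  [1, 1, 1, 1] . pi = 1

Solving yields:
  pi_S0 = 137/563
  pi_S1 = 982/3941
  pi_S2 = 930/3941
  pi_S3 = 1070/3941

Verification (pi * P):
  137/563*1/4 + 982/3941*1/4 + 930/3941*7/16 + 1070/3941*1/16 = 137/563 = pi_S0  (ok)
  137/563*1/4 + 982/3941*3/16 + 930/3941*5/16 + 1070/3941*1/4 = 982/3941 = pi_S1  (ok)
  137/563*1/8 + 982/3941*3/8 + 930/3941*3/16 + 1070/3941*1/4 = 930/3941 = pi_S2  (ok)
  137/563*3/8 + 982/3941*3/16 + 930/3941*1/16 + 1070/3941*7/16 = 1070/3941 = pi_S3  (ok)

Answer: 137/563 982/3941 930/3941 1070/3941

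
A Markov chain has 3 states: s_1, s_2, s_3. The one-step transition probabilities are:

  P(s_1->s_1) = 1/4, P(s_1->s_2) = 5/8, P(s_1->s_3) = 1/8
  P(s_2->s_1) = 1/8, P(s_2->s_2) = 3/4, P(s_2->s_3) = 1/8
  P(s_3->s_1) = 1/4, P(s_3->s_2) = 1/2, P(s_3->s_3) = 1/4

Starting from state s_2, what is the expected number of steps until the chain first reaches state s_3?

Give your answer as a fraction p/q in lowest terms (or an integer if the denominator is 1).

Let h_i = expected steps to first reach s_3 from state i.
Boundary: h_s_3 = 0.
First-step equations for the other states:
  h_s_1 = 1 + 1/4*h_s_1 + 5/8*h_s_2 + 1/8*h_s_3
  h_s_2 = 1 + 1/8*h_s_1 + 3/4*h_s_2 + 1/8*h_s_3

Substituting h_s_3 = 0 and rearranging gives the linear system (I - Q) h = 1:
  [3/4, -5/8] . (h_s_1, h_s_2) = 1
  [-1/8, 1/4] . (h_s_1, h_s_2) = 1

Solving yields:
  h_s_1 = 8
  h_s_2 = 8

Starting state is s_2, so the expected hitting time is h_s_2 = 8.

Answer: 8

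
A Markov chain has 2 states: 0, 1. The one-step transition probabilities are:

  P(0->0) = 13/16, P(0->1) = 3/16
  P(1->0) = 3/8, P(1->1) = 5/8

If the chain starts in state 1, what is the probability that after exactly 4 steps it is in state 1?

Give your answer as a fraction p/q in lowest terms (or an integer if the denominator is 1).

Computing P^4 by repeated multiplication:
P^1 =
  0: [13/16, 3/16]
  1: [3/8, 5/8]
P^2 =
  0: [187/256, 69/256]
  1: [69/128, 59/128]
P^3 =
  0: [2845/4096, 1251/4096]
  1: [1251/2048, 797/2048]
P^4 =
  0: [44491/65536, 21045/65536]
  1: [21045/32768, 11723/32768]

(P^4)[1 -> 1] = 11723/32768

Answer: 11723/32768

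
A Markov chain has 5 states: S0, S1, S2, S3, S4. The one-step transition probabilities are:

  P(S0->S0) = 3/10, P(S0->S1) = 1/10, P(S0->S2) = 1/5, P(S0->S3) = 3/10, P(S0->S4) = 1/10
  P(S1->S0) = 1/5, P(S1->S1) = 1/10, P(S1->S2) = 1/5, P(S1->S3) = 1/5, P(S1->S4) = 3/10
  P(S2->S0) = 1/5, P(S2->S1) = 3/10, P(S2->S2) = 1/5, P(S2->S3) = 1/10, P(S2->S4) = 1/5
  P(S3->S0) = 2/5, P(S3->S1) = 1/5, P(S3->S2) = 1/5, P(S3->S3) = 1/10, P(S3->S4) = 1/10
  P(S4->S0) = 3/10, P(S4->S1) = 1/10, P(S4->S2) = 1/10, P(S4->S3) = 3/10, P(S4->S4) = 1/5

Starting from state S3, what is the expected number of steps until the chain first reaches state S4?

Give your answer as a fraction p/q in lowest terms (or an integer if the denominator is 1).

Answer: 595/92

Derivation:
Let h_i = expected steps to first reach S4 from state i.
Boundary: h_S4 = 0.
First-step equations for the other states:
  h_S0 = 1 + 3/10*h_S0 + 1/10*h_S1 + 1/5*h_S2 + 3/10*h_S3 + 1/10*h_S4
  h_S1 = 1 + 1/5*h_S0 + 1/10*h_S1 + 1/5*h_S2 + 1/5*h_S3 + 3/10*h_S4
  h_S2 = 1 + 1/5*h_S0 + 3/10*h_S1 + 1/5*h_S2 + 1/10*h_S3 + 1/5*h_S4
  h_S3 = 1 + 2/5*h_S0 + 1/5*h_S1 + 1/5*h_S2 + 1/10*h_S3 + 1/10*h_S4

Substituting h_S4 = 0 and rearranging gives the linear system (I - Q) h = 1:
  [7/10, -1/10, -1/5, -3/10] . (h_S0, h_S1, h_S2, h_S3) = 1
  [-1/5, 9/10, -1/5, -1/5] . (h_S0, h_S1, h_S2, h_S3) = 1
  [-1/5, -3/10, 4/5, -1/10] . (h_S0, h_S1, h_S2, h_S3) = 1
  [-2/5, -1/5, -1/5, 9/10] . (h_S0, h_S1, h_S2, h_S3) = 1

Solving yields:
  h_S0 = 605/92
  h_S1 = 485/92
  h_S2 = 1045/184
  h_S3 = 595/92

Starting state is S3, so the expected hitting time is h_S3 = 595/92.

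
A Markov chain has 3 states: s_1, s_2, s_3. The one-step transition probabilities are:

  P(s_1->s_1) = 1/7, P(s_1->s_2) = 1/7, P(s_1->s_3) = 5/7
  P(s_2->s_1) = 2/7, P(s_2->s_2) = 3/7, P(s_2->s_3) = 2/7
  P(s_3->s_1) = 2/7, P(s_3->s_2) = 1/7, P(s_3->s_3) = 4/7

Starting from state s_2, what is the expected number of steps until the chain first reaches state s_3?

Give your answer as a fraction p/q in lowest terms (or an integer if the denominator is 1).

Let h_i = expected steps to first reach s_3 from state i.
Boundary: h_s_3 = 0.
First-step equations for the other states:
  h_s_1 = 1 + 1/7*h_s_1 + 1/7*h_s_2 + 5/7*h_s_3
  h_s_2 = 1 + 2/7*h_s_1 + 3/7*h_s_2 + 2/7*h_s_3

Substituting h_s_3 = 0 and rearranging gives the linear system (I - Q) h = 1:
  [6/7, -1/7] . (h_s_1, h_s_2) = 1
  [-2/7, 4/7] . (h_s_1, h_s_2) = 1

Solving yields:
  h_s_1 = 35/22
  h_s_2 = 28/11

Starting state is s_2, so the expected hitting time is h_s_2 = 28/11.

Answer: 28/11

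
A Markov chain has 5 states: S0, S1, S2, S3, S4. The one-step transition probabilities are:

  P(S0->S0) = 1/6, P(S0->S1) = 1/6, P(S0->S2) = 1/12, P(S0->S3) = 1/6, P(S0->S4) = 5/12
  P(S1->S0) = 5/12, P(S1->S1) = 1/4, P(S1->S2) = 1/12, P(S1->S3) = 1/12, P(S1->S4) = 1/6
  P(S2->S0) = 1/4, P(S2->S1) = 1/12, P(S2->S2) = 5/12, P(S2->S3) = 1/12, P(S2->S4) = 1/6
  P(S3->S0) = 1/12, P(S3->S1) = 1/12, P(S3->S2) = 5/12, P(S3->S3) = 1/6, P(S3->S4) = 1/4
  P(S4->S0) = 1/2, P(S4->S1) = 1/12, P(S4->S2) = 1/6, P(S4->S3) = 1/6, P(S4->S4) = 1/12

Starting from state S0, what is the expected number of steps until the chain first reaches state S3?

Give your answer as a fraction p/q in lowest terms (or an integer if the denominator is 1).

Let h_i = expected steps to first reach S3 from state i.
Boundary: h_S3 = 0.
First-step equations for the other states:
  h_S0 = 1 + 1/6*h_S0 + 1/6*h_S1 + 1/12*h_S2 + 1/6*h_S3 + 5/12*h_S4
  h_S1 = 1 + 5/12*h_S0 + 1/4*h_S1 + 1/12*h_S2 + 1/12*h_S3 + 1/6*h_S4
  h_S2 = 1 + 1/4*h_S0 + 1/12*h_S1 + 5/12*h_S2 + 1/12*h_S3 + 1/6*h_S4
  h_S4 = 1 + 1/2*h_S0 + 1/12*h_S1 + 1/6*h_S2 + 1/6*h_S3 + 1/12*h_S4

Substituting h_S3 = 0 and rearranging gives the linear system (I - Q) h = 1:
  [5/6, -1/6, -1/12, -5/12] . (h_S0, h_S1, h_S2, h_S4) = 1
  [-5/12, 3/4, -1/12, -1/6] . (h_S0, h_S1, h_S2, h_S4) = 1
  [-1/4, -1/12, 7/12, -1/6] . (h_S0, h_S1, h_S2, h_S4) = 1
  [-1/2, -1/12, -1/6, 11/12] . (h_S0, h_S1, h_S2, h_S4) = 1

Solving yields:
  h_S0 = 8484/1201
  h_S1 = 9252/1201
  h_S2 = 9444/1201
  h_S4 = 8496/1201

Starting state is S0, so the expected hitting time is h_S0 = 8484/1201.

Answer: 8484/1201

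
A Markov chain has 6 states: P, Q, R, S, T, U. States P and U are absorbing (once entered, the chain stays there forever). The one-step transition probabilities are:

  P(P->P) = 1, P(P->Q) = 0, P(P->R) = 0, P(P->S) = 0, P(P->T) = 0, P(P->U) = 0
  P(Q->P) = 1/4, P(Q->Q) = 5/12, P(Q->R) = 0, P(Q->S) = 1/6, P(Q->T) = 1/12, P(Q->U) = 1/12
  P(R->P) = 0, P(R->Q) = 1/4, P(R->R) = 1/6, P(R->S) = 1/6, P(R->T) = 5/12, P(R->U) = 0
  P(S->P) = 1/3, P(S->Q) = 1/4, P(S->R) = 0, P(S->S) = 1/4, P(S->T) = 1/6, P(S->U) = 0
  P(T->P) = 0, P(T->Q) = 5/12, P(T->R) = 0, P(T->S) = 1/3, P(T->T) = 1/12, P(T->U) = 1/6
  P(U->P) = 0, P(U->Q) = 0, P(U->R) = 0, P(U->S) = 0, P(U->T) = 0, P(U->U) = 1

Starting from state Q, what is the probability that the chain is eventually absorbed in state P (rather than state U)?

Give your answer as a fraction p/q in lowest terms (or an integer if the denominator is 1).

Answer: 29/38

Derivation:
Let a_i = P(absorbed in P | start in state i).
Boundary conditions: a_P = 1, a_U = 0.
For each transient state i, a_i = sum_j P(i->j) * a_j:
  a_Q = 1/4*a_P + 5/12*a_Q + 0*a_R + 1/6*a_S + 1/12*a_T + 1/12*a_U
  a_R = 0*a_P + 1/4*a_Q + 1/6*a_R + 1/6*a_S + 5/12*a_T + 0*a_U
  a_S = 1/3*a_P + 1/4*a_Q + 0*a_R + 1/4*a_S + 1/6*a_T + 0*a_U
  a_T = 0*a_P + 5/12*a_Q + 0*a_R + 1/3*a_S + 1/12*a_T + 1/6*a_U

Substituting a_P = 1 and a_U = 0, rearrange to (I - Q) a = r where r[i] = P(i -> P):
  [7/12, 0, -1/6, -1/12] . (a_Q, a_R, a_S, a_T) = 1/4
  [-1/4, 5/6, -1/6, -5/12] . (a_Q, a_R, a_S, a_T) = 0
  [-1/4, 0, 3/4, -1/6] . (a_Q, a_R, a_S, a_T) = 1/3
  [-5/12, 0, -1/3, 11/12] . (a_Q, a_R, a_S, a_T) = 0

Solving yields:
  a_Q = 29/38
  a_R = 179/247
  a_S = 417/494
  a_T = 17/26

Starting state is Q, so the absorption probability is a_Q = 29/38.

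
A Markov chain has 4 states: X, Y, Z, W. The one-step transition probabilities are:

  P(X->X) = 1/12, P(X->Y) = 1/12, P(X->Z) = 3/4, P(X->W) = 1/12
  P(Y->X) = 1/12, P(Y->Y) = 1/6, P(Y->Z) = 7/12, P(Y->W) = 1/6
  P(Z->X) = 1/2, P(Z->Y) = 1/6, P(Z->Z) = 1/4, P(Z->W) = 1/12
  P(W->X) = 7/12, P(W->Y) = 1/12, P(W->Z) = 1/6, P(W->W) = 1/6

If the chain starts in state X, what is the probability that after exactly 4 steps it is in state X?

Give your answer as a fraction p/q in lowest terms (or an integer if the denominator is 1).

Computing P^4 by repeated multiplication:
P^1 =
  X: [1/12, 1/12, 3/4, 1/12]
  Y: [1/12, 1/6, 7/12, 1/6]
  Z: [1/2, 1/6, 1/4, 1/12]
  W: [7/12, 1/12, 1/6, 1/6]
P^2 =
  X: [7/16, 11/72, 5/16, 7/72]
  Y: [59/144, 7/48, 1/3, 1/9]
  Z: [11/48, 17/144, 79/144, 5/48]
  W: [17/72, 5/48, 5/9, 5/48]
P^3 =
  X: [151/576, 211/1728, 221/432, 5/48]
  Y: [5/18, 71/576, 427/864, 181/1728]
  Z: [629/1728, 5/36, 683/1728, 11/108]
  W: [317/864, 239/1728, 227/576, 29/288]
P^4 =
  X: [1807/5184, 941/6912, 4283/10368, 2119/20736]
  Y: [1771/5184, 2795/20736, 8735/20736, 1061/10368]
  Z: [6199/20736, 2651/20736, 4871/10368, 67/648]
  W: [2059/6912, 331/2592, 4885/10368, 2141/20736]

(P^4)[X -> X] = 1807/5184

Answer: 1807/5184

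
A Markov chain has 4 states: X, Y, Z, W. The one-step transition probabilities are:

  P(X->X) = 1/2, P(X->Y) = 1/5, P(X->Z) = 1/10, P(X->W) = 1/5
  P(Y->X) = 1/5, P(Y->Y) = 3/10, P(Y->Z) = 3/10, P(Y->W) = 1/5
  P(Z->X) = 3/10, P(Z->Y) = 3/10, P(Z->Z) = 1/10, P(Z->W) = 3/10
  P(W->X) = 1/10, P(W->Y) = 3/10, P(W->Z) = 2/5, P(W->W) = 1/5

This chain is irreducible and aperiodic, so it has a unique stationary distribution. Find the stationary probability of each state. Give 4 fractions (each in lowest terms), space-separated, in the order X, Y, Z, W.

The stationary distribution satisfies pi = pi * P, i.e.:
  pi_X = 1/2*pi_X + 1/5*pi_Y + 3/10*pi_Z + 1/10*pi_W
  pi_Y = 1/5*pi_X + 3/10*pi_Y + 3/10*pi_Z + 3/10*pi_W
  pi_Z = 1/10*pi_X + 3/10*pi_Y + 1/10*pi_Z + 2/5*pi_W
  pi_W = 1/5*pi_X + 1/5*pi_Y + 3/10*pi_Z + 1/5*pi_W
with normalization: pi_X + pi_Y + pi_Z + pi_W = 1.

Using the first 3 balance equations plus normalization, the linear system A*pi = b is:
  [-1/2, 1/5, 3/10, 1/10] . pi = 0
  [1/5, -7/10, 3/10, 3/10] . pi = 0
  [1/10, 3/10, -9/10, 2/5] . pi = 0
  [1, 1, 1, 1] . pi = 1

Solving yields:
  pi_X = 243/851
  pi_Y = 231/851
  pi_Z = 188/851
  pi_W = 189/851

Verification (pi * P):
  243/851*1/2 + 231/851*1/5 + 188/851*3/10 + 189/851*1/10 = 243/851 = pi_X  (ok)
  243/851*1/5 + 231/851*3/10 + 188/851*3/10 + 189/851*3/10 = 231/851 = pi_Y  (ok)
  243/851*1/10 + 231/851*3/10 + 188/851*1/10 + 189/851*2/5 = 188/851 = pi_Z  (ok)
  243/851*1/5 + 231/851*1/5 + 188/851*3/10 + 189/851*1/5 = 189/851 = pi_W  (ok)

Answer: 243/851 231/851 188/851 189/851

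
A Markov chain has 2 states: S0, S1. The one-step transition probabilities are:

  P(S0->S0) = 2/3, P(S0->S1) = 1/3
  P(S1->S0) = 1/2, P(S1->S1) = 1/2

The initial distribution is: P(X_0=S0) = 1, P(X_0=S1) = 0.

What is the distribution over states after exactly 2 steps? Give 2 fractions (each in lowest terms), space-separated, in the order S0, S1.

Propagating the distribution step by step (d_{t+1} = d_t * P):
d_0 = (S0=1, S1=0)
  d_1[S0] = 1*2/3 + 0*1/2 = 2/3
  d_1[S1] = 1*1/3 + 0*1/2 = 1/3
d_1 = (S0=2/3, S1=1/3)
  d_2[S0] = 2/3*2/3 + 1/3*1/2 = 11/18
  d_2[S1] = 2/3*1/3 + 1/3*1/2 = 7/18
d_2 = (S0=11/18, S1=7/18)

Answer: 11/18 7/18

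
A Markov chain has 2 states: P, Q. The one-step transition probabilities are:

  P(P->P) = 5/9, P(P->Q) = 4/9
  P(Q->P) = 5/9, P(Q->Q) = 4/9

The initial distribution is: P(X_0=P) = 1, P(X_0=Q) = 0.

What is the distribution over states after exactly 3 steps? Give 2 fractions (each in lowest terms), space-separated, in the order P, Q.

Answer: 5/9 4/9

Derivation:
Propagating the distribution step by step (d_{t+1} = d_t * P):
d_0 = (P=1, Q=0)
  d_1[P] = 1*5/9 + 0*5/9 = 5/9
  d_1[Q] = 1*4/9 + 0*4/9 = 4/9
d_1 = (P=5/9, Q=4/9)
  d_2[P] = 5/9*5/9 + 4/9*5/9 = 5/9
  d_2[Q] = 5/9*4/9 + 4/9*4/9 = 4/9
d_2 = (P=5/9, Q=4/9)
  d_3[P] = 5/9*5/9 + 4/9*5/9 = 5/9
  d_3[Q] = 5/9*4/9 + 4/9*4/9 = 4/9
d_3 = (P=5/9, Q=4/9)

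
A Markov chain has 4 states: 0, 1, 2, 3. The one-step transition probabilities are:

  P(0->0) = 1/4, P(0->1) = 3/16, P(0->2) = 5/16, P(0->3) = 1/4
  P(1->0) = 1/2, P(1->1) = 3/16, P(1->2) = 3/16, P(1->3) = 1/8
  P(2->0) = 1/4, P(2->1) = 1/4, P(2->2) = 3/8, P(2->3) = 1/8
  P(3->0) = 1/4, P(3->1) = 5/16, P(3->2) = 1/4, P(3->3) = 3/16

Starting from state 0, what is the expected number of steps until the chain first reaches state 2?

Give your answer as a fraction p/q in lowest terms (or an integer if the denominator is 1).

Let h_i = expected steps to first reach 2 from state i.
Boundary: h_2 = 0.
First-step equations for the other states:
  h_0 = 1 + 1/4*h_0 + 3/16*h_1 + 5/16*h_2 + 1/4*h_3
  h_1 = 1 + 1/2*h_0 + 3/16*h_1 + 3/16*h_2 + 1/8*h_3
  h_3 = 1 + 1/4*h_0 + 5/16*h_1 + 1/4*h_2 + 3/16*h_3

Substituting h_2 = 0 and rearranging gives the linear system (I - Q) h = 1:
  [3/4, -3/16, -1/4] . (h_0, h_1, h_3) = 1
  [-1/2, 13/16, -1/8] . (h_0, h_1, h_3) = 1
  [-1/4, -5/16, 13/16] . (h_0, h_1, h_3) = 1

Solving yields:
  h_0 = 1104/301
  h_1 = 176/43
  h_3 = 1184/301

Starting state is 0, so the expected hitting time is h_0 = 1104/301.

Answer: 1104/301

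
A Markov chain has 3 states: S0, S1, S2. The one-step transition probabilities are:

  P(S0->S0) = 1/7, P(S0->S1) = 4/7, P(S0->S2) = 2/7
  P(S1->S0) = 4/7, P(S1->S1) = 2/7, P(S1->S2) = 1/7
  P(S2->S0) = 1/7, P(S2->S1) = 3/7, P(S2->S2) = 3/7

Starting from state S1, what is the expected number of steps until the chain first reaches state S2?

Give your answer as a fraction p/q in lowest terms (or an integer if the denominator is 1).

Let h_i = expected steps to first reach S2 from state i.
Boundary: h_S2 = 0.
First-step equations for the other states:
  h_S0 = 1 + 1/7*h_S0 + 4/7*h_S1 + 2/7*h_S2
  h_S1 = 1 + 4/7*h_S0 + 2/7*h_S1 + 1/7*h_S2

Substituting h_S2 = 0 and rearranging gives the linear system (I - Q) h = 1:
  [6/7, -4/7] . (h_S0, h_S1) = 1
  [-4/7, 5/7] . (h_S0, h_S1) = 1

Solving yields:
  h_S0 = 9/2
  h_S1 = 5

Starting state is S1, so the expected hitting time is h_S1 = 5.

Answer: 5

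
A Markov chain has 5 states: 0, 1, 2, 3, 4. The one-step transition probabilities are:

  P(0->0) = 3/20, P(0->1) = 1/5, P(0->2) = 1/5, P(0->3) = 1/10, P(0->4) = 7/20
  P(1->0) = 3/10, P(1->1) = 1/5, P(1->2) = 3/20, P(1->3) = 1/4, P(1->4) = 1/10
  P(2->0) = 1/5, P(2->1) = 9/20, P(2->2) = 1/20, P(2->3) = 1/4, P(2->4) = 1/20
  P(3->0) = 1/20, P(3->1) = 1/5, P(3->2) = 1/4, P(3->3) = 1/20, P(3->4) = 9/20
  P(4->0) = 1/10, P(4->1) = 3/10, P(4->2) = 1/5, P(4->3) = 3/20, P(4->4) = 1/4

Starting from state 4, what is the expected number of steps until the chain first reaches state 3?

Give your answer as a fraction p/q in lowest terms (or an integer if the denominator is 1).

Let h_i = expected steps to first reach 3 from state i.
Boundary: h_3 = 0.
First-step equations for the other states:
  h_0 = 1 + 3/20*h_0 + 1/5*h_1 + 1/5*h_2 + 1/10*h_3 + 7/20*h_4
  h_1 = 1 + 3/10*h_0 + 1/5*h_1 + 3/20*h_2 + 1/4*h_3 + 1/10*h_4
  h_2 = 1 + 1/5*h_0 + 9/20*h_1 + 1/20*h_2 + 1/4*h_3 + 1/20*h_4
  h_4 = 1 + 1/10*h_0 + 3/10*h_1 + 1/5*h_2 + 3/20*h_3 + 1/4*h_4

Substituting h_3 = 0 and rearranging gives the linear system (I - Q) h = 1:
  [17/20, -1/5, -1/5, -7/20] . (h_0, h_1, h_2, h_4) = 1
  [-3/10, 4/5, -3/20, -1/10] . (h_0, h_1, h_2, h_4) = 1
  [-1/5, -9/20, 19/20, -1/20] . (h_0, h_1, h_2, h_4) = 1
  [-1/10, -3/10, -1/5, 3/4] . (h_0, h_1, h_2, h_4) = 1

Solving yields:
  h_0 = 208960/36443
  h_1 = 182100/36443
  h_2 = 178980/36443
  h_4 = 197020/36443

Starting state is 4, so the expected hitting time is h_4 = 197020/36443.

Answer: 197020/36443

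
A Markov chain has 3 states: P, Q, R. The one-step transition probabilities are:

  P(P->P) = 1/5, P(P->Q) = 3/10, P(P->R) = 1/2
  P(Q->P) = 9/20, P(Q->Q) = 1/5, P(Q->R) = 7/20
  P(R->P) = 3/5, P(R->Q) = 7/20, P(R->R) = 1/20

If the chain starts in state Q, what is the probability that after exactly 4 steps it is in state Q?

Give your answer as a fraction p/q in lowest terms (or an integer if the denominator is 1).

Answer: 5743/20000

Derivation:
Computing P^4 by repeated multiplication:
P^1 =
  P: [1/5, 3/10, 1/2]
  Q: [9/20, 1/5, 7/20]
  R: [3/5, 7/20, 1/20]
P^2 =
  P: [19/40, 59/200, 23/100]
  Q: [39/100, 119/400, 5/16]
  R: [123/400, 107/400, 17/40]
P^3 =
  P: [1463/4000, 141/500, 1409/4000]
  Q: [639/1600, 2287/8000, 1259/4000]
  R: [699/1600, 589/2000, 2149/8000]
P^4 =
  P: [2057/5000, 23153/80000, 4787/16000]
  Q: [63579/160000, 5743/20000, 50477/160000]
  R: [15243/40000, 45437/160000, 53591/160000]

(P^4)[Q -> Q] = 5743/20000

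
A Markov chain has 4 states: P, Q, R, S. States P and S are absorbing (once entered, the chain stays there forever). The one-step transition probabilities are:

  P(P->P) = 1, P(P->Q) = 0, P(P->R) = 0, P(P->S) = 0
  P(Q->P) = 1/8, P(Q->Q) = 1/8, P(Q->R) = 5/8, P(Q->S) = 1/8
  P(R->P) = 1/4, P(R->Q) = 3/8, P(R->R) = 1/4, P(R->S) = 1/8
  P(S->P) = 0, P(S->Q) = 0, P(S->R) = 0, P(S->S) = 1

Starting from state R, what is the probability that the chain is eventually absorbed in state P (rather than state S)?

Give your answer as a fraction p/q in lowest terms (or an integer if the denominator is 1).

Answer: 17/27

Derivation:
Let a_i = P(absorbed in P | start in state i).
Boundary conditions: a_P = 1, a_S = 0.
For each transient state i, a_i = sum_j P(i->j) * a_j:
  a_Q = 1/8*a_P + 1/8*a_Q + 5/8*a_R + 1/8*a_S
  a_R = 1/4*a_P + 3/8*a_Q + 1/4*a_R + 1/8*a_S

Substituting a_P = 1 and a_S = 0, rearrange to (I - Q) a = r where r[i] = P(i -> P):
  [7/8, -5/8] . (a_Q, a_R) = 1/8
  [-3/8, 3/4] . (a_Q, a_R) = 1/4

Solving yields:
  a_Q = 16/27
  a_R = 17/27

Starting state is R, so the absorption probability is a_R = 17/27.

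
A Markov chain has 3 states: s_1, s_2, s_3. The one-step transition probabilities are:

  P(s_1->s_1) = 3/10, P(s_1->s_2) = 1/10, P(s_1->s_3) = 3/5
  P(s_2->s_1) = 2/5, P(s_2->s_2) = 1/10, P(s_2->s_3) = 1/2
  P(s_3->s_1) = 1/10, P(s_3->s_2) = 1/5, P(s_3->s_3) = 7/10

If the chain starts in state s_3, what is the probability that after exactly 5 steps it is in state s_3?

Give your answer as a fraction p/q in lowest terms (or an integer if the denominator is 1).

Computing P^5 by repeated multiplication:
P^1 =
  s_1: [3/10, 1/10, 3/5]
  s_2: [2/5, 1/10, 1/2]
  s_3: [1/10, 1/5, 7/10]
P^2 =
  s_1: [19/100, 4/25, 13/20]
  s_2: [21/100, 3/20, 16/25]
  s_3: [9/50, 17/100, 13/20]
P^3 =
  s_1: [93/500, 33/200, 649/1000]
  s_2: [187/1000, 41/250, 649/1000]
  s_3: [187/1000, 33/200, 81/125]
P^4 =
  s_1: [1867/10000, 1649/10000, 1621/2500]
  s_2: [933/5000, 1649/10000, 1297/2000]
  s_3: [1869/10000, 103/625, 6483/10000]
P^5 =
  s_1: [18681/100000, 4121/25000, 12967/20000]
  s_2: [18679/100000, 3297/20000, 16209/25000]
  s_3: [9341/50000, 16483/100000, 12967/20000]

(P^5)[s_3 -> s_3] = 12967/20000

Answer: 12967/20000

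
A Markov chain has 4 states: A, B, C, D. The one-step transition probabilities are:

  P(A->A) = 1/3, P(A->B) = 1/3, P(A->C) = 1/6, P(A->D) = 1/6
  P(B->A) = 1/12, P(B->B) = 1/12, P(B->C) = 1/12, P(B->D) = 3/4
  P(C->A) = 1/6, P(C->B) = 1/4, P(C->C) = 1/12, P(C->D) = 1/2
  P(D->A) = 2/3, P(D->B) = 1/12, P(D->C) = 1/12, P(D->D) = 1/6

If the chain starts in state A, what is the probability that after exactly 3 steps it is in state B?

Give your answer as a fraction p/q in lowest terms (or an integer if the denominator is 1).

Computing P^3 by repeated multiplication:
P^1 =
  A: [1/3, 1/3, 1/6, 1/6]
  B: [1/12, 1/12, 1/12, 3/4]
  C: [1/6, 1/4, 1/12, 1/2]
  D: [2/3, 1/12, 1/12, 1/6]
P^2 =
  A: [5/18, 7/36, 1/9, 5/12]
  B: [79/144, 17/144, 13/144, 35/144]
  C: [61/144, 5/36, 7/72, 49/144]
  D: [17/48, 19/72, 5/36, 35/144]
P^3 =
  A: [175/432, 37/216, 23/216, 137/432]
  B: [71/192, 407/1728, 223/1728, 17/64]
  C: [19/48, 355/1728, 205/1728, 121/432]
  D: [281/864, 337/1728, 65/576, 317/864]

(P^3)[A -> B] = 37/216

Answer: 37/216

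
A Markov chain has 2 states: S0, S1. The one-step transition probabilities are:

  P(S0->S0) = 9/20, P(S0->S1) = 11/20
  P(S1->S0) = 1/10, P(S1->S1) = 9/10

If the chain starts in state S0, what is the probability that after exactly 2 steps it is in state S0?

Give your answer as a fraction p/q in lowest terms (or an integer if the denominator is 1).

Computing P^2 by repeated multiplication:
P^1 =
  S0: [9/20, 11/20]
  S1: [1/10, 9/10]
P^2 =
  S0: [103/400, 297/400]
  S1: [27/200, 173/200]

(P^2)[S0 -> S0] = 103/400

Answer: 103/400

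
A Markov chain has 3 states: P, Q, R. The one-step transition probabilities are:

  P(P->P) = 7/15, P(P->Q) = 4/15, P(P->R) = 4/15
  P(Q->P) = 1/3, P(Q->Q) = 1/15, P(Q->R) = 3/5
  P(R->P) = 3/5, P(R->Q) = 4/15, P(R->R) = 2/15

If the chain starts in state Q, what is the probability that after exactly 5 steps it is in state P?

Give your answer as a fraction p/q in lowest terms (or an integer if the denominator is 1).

Computing P^5 by repeated multiplication:
P^1 =
  P: [7/15, 4/15, 4/15]
  Q: [1/3, 1/15, 3/5]
  R: [3/5, 4/15, 2/15]
P^2 =
  P: [7/15, 16/75, 8/25]
  Q: [121/225, 19/75, 47/225]
  R: [101/225, 16/75, 76/225]
P^3 =
  P: [541/1125, 28/125, 332/1125]
  Q: [311/675, 27/125, 1091/3375]
  R: [1631/3375, 28/125, 988/3375]
P^4 =
  P: [1607/3375, 416/1875, 5096/16875]
  Q: [24349/50625, 419/1875, 14963/50625]
  R: [24089/50625, 416/1875, 15304/50625]
P^5 =
  P: [120829/253125, 2084/9375, 76028/253125]
  Q: [14467/30375, 2081/9375, 229139/759375]
  R: [362519/759375, 2084/9375, 228052/759375]

(P^5)[Q -> P] = 14467/30375

Answer: 14467/30375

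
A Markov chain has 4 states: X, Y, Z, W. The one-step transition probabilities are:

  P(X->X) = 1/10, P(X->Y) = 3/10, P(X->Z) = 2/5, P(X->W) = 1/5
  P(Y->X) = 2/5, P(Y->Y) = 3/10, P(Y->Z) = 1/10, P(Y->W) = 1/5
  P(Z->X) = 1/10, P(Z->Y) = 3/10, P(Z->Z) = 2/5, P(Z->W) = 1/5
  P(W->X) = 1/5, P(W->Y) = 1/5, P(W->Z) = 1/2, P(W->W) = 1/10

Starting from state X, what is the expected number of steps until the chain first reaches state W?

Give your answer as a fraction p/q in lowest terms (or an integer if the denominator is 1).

Answer: 5

Derivation:
Let h_i = expected steps to first reach W from state i.
Boundary: h_W = 0.
First-step equations for the other states:
  h_X = 1 + 1/10*h_X + 3/10*h_Y + 2/5*h_Z + 1/5*h_W
  h_Y = 1 + 2/5*h_X + 3/10*h_Y + 1/10*h_Z + 1/5*h_W
  h_Z = 1 + 1/10*h_X + 3/10*h_Y + 2/5*h_Z + 1/5*h_W

Substituting h_W = 0 and rearranging gives the linear system (I - Q) h = 1:
  [9/10, -3/10, -2/5] . (h_X, h_Y, h_Z) = 1
  [-2/5, 7/10, -1/10] . (h_X, h_Y, h_Z) = 1
  [-1/10, -3/10, 3/5] . (h_X, h_Y, h_Z) = 1

Solving yields:
  h_X = 5
  h_Y = 5
  h_Z = 5

Starting state is X, so the expected hitting time is h_X = 5.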